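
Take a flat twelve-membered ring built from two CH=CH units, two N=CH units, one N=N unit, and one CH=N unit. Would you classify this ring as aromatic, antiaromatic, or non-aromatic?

Antiaromatic

Check conjugation: the double-bond atoms are sp², each contributing one p electron; each =N– nitrogen is pyridine-type (lone pair in the sp² plane, one electron in the p orbital) — every position has a p orbital, so the cyclic π system is continuous.
Adding the contributions, 6 × 2 = 12 from the 6 double-bond units.
A 4n π count (12, n = 3) in a planar conjugated ring means antiaromatic.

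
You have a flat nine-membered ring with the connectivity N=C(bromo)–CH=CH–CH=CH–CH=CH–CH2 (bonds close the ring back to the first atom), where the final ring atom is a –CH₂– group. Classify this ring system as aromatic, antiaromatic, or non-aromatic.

Non-aromatic

The CH2 position has four σ bonds — the tetrahedral CH₂ carbon is sp³ and has no p orbital in the ring π system — so the cyclic conjugation is interrupted.
Hückel's rule only applies to fully conjugated rings, so this one is simply non-aromatic.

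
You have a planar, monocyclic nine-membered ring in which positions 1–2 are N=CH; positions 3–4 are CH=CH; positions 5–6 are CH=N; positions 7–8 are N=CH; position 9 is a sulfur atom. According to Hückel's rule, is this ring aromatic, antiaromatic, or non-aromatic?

Check conjugation: the double-bond atoms are sp², each contributing one p electron; each sp² =N– keeps its lone pair in-plane and puts one electron into the π system; the sulfur donates one lone pair from its p orbital — every position has a p orbital, so the cyclic π system is continuous.
Adding the contributions, 4 × 2 = 8 from the double-bond units + 2 from the S atom = 10.
Since 10 = 4·2 + 2, the ring meets the 4n+2 criterion.

Aromatic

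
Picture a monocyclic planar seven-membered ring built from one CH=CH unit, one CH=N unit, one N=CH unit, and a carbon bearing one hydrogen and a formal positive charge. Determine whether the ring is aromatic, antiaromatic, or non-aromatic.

The p orbitals form a continuous loop: each doubly-bonded ring atom is sp² with one p-orbital electron; each =N– nitrogen is pyridine-type (lone pair in the sp² plane, one electron in the p orbital); the carbocation has an empty p orbital. The ring is fully conjugated.
Adding the contributions, 3 × 2 = 6 from the double-bond units + 0 from the CH(+) atom = 6.
6 = 4(1) + 2, which satisfies Hückel's 4n+2 rule.

Aromatic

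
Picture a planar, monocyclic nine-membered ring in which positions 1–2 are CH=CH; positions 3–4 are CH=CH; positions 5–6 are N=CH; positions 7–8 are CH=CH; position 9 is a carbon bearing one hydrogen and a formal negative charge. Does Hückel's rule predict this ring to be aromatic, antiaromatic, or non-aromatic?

Aromatic

Every ring atom contributes a p orbital perpendicular to the ring (every atom in a ring double bond is sp² and brings one electron to the p orbital; the doubly-bonded nitrogens are pyridine-type — their lone pairs lie in the ring plane, leaving one electron in the p orbital; the carbanion's lone pair occupies the p orbital), so the π system is cyclic and fully conjugated.
Adding the contributions, 4 × 2 = 8 from the double-bond units + 2 from the CH(-) atom = 10.
10 = 4(2) + 2, which satisfies Hückel's 4n+2 rule.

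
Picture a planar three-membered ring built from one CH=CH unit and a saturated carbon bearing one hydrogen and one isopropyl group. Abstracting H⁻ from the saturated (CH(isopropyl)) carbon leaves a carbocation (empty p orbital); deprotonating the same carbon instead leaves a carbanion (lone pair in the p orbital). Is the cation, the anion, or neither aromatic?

Both ions have a continuous loop of p orbitals — each ring atom is sp².
Cation: 1 × 2 + 0 = 2 π electrons → 4(0)+2, aromatic.
Anion: 1 × 2 + 2 = 4 π electrons → 4(1), antiaromatic.

The cation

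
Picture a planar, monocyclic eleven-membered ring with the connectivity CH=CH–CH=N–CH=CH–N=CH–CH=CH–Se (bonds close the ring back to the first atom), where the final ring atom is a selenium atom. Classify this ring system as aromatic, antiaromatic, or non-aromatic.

Check conjugation: the double-bond atoms are sp², each contributing one p electron; the doubly-bonded nitrogens are pyridine-type — their lone pairs lie in the ring plane, leaving one electron in the p orbital; the selenium donates one lone pair from its p orbital — every position has a p orbital, so the cyclic π system is continuous.
Tallying contributions gives 5 × 2 = 10 from the double-bond units + 2 from the Se atom = 12.
12 is a 4n count (n = 3), so the planar conjugated ring is antiaromatic.

Antiaromatic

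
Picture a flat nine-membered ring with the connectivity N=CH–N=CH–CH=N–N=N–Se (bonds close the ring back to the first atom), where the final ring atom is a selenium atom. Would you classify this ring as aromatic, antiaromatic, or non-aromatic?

Every ring atom contributes a p orbital perpendicular to the ring (each doubly-bonded ring atom is sp² with one p-orbital electron; the doubly-bonded nitrogens are pyridine-type — their lone pairs lie in the ring plane, leaving one electron in the p orbital; the selenium donates one lone pair from its p orbital), so the π system is cyclic and fully conjugated.
Tallying contributions gives 4 × 2 = 8 from the double-bond units + 2 from the Se atom = 10.
That gives a 4n+2 count (10, n = 2).

Aromatic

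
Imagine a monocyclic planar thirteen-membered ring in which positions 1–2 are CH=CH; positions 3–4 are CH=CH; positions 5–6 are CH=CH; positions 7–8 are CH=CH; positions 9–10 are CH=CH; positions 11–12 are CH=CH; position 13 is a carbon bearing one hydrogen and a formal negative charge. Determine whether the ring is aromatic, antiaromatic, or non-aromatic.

Aromatic

Check conjugation: each doubly-bonded ring atom is sp² with one p-orbital electron; the carbanion's lone pair occupies the p orbital — every position has a p orbital, so the cyclic π system is continuous.
Adding the contributions, 6 × 2 = 12 from the double-bond units + 2 from the CH(-) atom = 14.
That gives a 4n+2 count (14, n = 3).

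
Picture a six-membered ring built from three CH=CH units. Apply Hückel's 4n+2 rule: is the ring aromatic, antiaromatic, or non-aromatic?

The p orbitals form a continuous loop: the double-bond atoms are sp², each contributing one p electron. The ring is fully conjugated.
Adding the contributions, 3 × 2 = 6 from the 3 double-bond units.
With 6 π electrons (n = 1), the Hückel 4n+2 condition holds.
This is benzene.

Aromatic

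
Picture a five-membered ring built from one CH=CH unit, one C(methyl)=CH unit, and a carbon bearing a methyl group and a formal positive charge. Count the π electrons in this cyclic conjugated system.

Check conjugation: the double-bond atoms are sp², each contributing one p electron; the carbocation has an empty p orbital — every position has a p orbital, so the cyclic π system is continuous.
Adding the contributions, 2 × 2 = 4 from the double-bond units + 0 from the C(methyl)(+) atom = 4.

4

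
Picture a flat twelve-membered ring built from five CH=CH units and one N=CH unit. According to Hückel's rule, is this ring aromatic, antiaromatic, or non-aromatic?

The p orbitals form a continuous loop: every atom in a ring double bond is sp² and brings one electron to the p orbital; the doubly-bonded nitrogens are pyridine-type — their lone pairs lie in the ring plane, leaving one electron in the p orbital. The ring is fully conjugated.
Adding the contributions, 6 × 2 = 12 from the 6 double-bond units.
A 4n π count (12, n = 3) in a planar conjugated ring means antiaromatic.

Antiaromatic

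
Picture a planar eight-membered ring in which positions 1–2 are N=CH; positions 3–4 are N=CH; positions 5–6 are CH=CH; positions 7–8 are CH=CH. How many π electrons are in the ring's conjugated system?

8

Every ring atom contributes a p orbital perpendicular to the ring (every atom in a ring double bond is sp² and brings one electron to the p orbital; each sp² =N– keeps its lone pair in-plane and puts one electron into the π system), so the π system is cyclic and fully conjugated.
Tallying contributions gives 4 × 2 = 8 from the 4 double-bond units.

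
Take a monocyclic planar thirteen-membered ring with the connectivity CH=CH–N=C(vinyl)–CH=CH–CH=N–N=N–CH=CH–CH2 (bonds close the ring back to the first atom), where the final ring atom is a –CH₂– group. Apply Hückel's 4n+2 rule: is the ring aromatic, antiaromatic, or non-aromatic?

At the CH2 position, the tetrahedral CH₂ carbon is sp³ and has no p orbital in the ring π system; the ring's p-orbital overlap is broken there.
Without a continuous loop of overlapping p orbitals the Hückel electron count never comes into play.

Non-aromatic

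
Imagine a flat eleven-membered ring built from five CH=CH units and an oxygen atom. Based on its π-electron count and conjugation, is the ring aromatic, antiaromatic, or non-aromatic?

Every ring atom contributes a p orbital perpendicular to the ring (the double-bond atoms are sp², each contributing one p electron; the oxygen donates one lone pair from its p orbital), so the π system is cyclic and fully conjugated.
Adding the contributions, 5 × 2 = 10 from the double-bond units + 2 from the O atom = 12.
With 12 = 4·3 π electrons, Hückel's rule classifies the planar ring as antiaromatic.

Antiaromatic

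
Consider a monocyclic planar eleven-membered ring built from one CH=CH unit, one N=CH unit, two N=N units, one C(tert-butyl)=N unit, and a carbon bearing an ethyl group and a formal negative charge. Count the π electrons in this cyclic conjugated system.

Every ring atom contributes a p orbital perpendicular to the ring (every atom in a ring double bond is sp² and brings one electron to the p orbital; the doubly-bonded nitrogens are pyridine-type — their lone pairs lie in the ring plane, leaving one electron in the p orbital; the carbanion's lone pair occupies the p orbital), so the π system is cyclic and fully conjugated.
π-electron count: 5 × 2 = 10 from the double-bond units + 2 from the C(ethyl)(-) atom = 12.

12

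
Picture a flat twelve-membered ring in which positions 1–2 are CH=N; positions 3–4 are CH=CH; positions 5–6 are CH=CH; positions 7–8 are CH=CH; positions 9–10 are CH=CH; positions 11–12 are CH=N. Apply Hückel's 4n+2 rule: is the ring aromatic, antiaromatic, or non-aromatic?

Antiaromatic

The p orbitals form a continuous loop: every atom in a ring double bond is sp² and brings one electron to the p orbital; each sp² =N– keeps its lone pair in-plane and puts one electron into the π system. The ring is fully conjugated.
π-electron count: 6 × 2 = 12 from the 6 double-bond units.
With 12 = 4·3 π electrons, Hückel's rule classifies the planar ring as antiaromatic.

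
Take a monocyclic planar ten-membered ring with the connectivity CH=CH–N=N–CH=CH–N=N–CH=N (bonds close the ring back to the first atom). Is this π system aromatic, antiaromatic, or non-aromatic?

Every ring atom contributes a p orbital perpendicular to the ring (each doubly-bonded ring atom is sp² with one p-orbital electron; the doubly-bonded nitrogens are pyridine-type — their lone pairs lie in the ring plane, leaving one electron in the p orbital), so the π system is cyclic and fully conjugated.
Adding the contributions, 5 × 2 = 10 from the 5 double-bond units.
That gives a 4n+2 count (10, n = 2).

Aromatic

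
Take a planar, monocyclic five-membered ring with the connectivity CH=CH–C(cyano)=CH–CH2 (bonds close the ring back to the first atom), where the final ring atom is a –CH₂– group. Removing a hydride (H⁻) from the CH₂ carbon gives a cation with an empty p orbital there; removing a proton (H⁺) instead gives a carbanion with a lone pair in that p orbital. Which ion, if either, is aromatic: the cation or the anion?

The anion

In either ion the ring is fully conjugated: every atom, including the new sp² carbon, supplies a p orbital.
Cation: 2 × 2 + 0 = 4 π electrons → 4(1), antiaromatic.
Anion: 2 × 2 + 2 = 6 π electrons → 4(1)+2, aromatic.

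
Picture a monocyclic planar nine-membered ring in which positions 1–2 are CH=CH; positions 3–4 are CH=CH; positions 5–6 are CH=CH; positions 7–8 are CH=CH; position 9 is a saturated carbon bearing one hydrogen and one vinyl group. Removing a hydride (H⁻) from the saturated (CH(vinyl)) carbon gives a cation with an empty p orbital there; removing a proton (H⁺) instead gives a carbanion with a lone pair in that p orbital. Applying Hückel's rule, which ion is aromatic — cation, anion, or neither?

Both ions have a continuous loop of p orbitals — each ring atom is sp².
Cation: 4 × 2 + 0 = 8 π electrons → 4(2), antiaromatic.
Anion: 4 × 2 + 2 = 10 π electrons → 4(2)+2, aromatic.

The anion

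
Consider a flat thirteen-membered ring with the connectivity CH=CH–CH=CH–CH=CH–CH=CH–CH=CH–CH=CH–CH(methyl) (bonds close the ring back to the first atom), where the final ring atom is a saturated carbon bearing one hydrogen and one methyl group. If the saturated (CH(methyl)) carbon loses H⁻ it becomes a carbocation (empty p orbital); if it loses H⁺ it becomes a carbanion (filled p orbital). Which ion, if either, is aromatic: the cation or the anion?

Both ions have a continuous loop of p orbitals — each ring atom is sp².
Cation: 6 × 2 + 0 = 12 π electrons → 4(3), antiaromatic.
Anion: 6 × 2 + 2 = 14 π electrons → 4(3)+2, aromatic.

The anion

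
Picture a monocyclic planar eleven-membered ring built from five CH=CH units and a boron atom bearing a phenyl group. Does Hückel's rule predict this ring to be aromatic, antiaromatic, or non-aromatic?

Aromatic

The p orbitals form a continuous loop: the double-bond atoms are sp², each contributing one p electron; the boron has an empty p orbital. The ring is fully conjugated.
π-electron count: 5 × 2 = 10 from the double-bond units + 0 from the B(phenyl) atom = 10.
That gives a 4n+2 count (10, n = 2).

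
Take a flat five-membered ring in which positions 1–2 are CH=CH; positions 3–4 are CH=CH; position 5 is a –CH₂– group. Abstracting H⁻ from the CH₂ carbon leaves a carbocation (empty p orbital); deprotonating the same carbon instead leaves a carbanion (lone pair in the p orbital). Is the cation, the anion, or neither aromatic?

In both ions every ring atom is sp² and contributes a p orbital, so both rings are fully conjugated.
Cation: 2 × 2 + 0 = 4 π electrons → 4(1), antiaromatic.
Anion: 2 × 2 + 2 = 6 π electrons → 4(1)+2, aromatic.

The anion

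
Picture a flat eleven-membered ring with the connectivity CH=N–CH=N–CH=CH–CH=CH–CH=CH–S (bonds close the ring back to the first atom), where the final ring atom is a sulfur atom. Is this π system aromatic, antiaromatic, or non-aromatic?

Antiaromatic

All ring atoms are sp² and supply a p orbital to the ring (every atom in a ring double bond is sp² and brings one electron to the p orbital; each =N– nitrogen is pyridine-type (lone pair in the sp² plane, one electron in the p orbital); the sulfur donates one lone pair from its p orbital); the conjugation is uninterrupted.
π-electron count: 5 × 2 = 10 from the double-bond units + 2 from the S atom = 12.
With 12 = 4·3 π electrons, Hückel's rule classifies the planar ring as antiaromatic.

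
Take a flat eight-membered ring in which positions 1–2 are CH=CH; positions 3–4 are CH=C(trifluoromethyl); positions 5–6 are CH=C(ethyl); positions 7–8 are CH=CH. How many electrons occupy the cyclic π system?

8

Every ring atom contributes a p orbital perpendicular to the ring (every atom in a ring double bond is sp² and brings one electron to the p orbital), so the π system is cyclic and fully conjugated.
Counting π electrons: 4 × 2 = 8 from the 4 double-bond units.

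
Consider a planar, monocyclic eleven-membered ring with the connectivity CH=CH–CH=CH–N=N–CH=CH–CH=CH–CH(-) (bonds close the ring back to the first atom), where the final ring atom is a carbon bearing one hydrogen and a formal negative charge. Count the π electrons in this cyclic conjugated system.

12

All ring atoms are sp² and supply a p orbital to the ring (each doubly-bonded ring atom is sp² with one p-orbital electron; each =N– nitrogen is pyridine-type (lone pair in the sp² plane, one electron in the p orbital); the carbanion's lone pair occupies the p orbital); the conjugation is uninterrupted.
Adding the contributions, 5 × 2 = 10 from the double-bond units + 2 from the CH(-) atom = 12.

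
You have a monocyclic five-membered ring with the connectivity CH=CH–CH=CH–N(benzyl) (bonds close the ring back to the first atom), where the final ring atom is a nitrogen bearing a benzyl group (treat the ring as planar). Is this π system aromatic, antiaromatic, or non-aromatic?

Aromatic

All ring atoms are sp² and supply a p orbital to the ring (the double-bond atoms are sp², each contributing one p electron; the pyrrole-type nitrogen donates its lone pair from the p orbital); the conjugation is uninterrupted.
Adding the contributions, 2 × 2 = 4 from the double-bond units + 2 from the N(benzyl) atom = 6.
Since 6 = 4·1 + 2, the ring meets the 4n+2 criterion.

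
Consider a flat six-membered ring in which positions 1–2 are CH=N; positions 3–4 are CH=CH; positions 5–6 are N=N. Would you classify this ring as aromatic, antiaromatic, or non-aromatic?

Aromatic

Check conjugation: each doubly-bonded ring atom is sp² with one p-orbital electron; each sp² =N– keeps its lone pair in-plane and puts one electron into the π system — every position has a p orbital, so the cyclic π system is continuous.
Adding the contributions, 3 × 2 = 6 from the 3 double-bond units.
Since 6 = 4·1 + 2, the ring meets the 4n+2 criterion.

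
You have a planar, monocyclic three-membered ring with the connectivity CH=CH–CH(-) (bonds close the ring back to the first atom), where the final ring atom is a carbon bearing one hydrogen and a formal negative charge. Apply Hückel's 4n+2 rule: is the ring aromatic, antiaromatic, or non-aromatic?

Antiaromatic

Check conjugation: every atom in a ring double bond is sp² and brings one electron to the p orbital; the carbanion's lone pair occupies the p orbital — every position has a p orbital, so the cyclic π system is continuous.
Adding the contributions, 1 × 2 = 2 from the double-bond unit + 2 from the CH(-) atom = 4.
4 = 4(1); a planar, fully conjugated 4n system is antiaromatic.
(This ring is the cyclopropenyl anion.)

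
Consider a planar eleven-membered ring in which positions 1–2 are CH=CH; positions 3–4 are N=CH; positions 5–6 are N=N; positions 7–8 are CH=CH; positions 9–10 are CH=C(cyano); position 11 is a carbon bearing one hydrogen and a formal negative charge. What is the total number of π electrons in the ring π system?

12

Every ring atom contributes a p orbital perpendicular to the ring (every atom in a ring double bond is sp² and brings one electron to the p orbital; each =N– nitrogen is pyridine-type (lone pair in the sp² plane, one electron in the p orbital); the carbanion's lone pair occupies the p orbital), so the π system is cyclic and fully conjugated.
Counting π electrons: 5 × 2 = 10 from the double-bond units + 2 from the CH(-) atom = 12.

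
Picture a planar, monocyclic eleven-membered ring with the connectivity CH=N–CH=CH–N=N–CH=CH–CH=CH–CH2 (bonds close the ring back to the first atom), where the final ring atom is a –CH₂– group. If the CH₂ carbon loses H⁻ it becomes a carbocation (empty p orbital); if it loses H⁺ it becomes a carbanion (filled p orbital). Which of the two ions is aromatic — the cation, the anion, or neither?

The cation

Once that carbon is sp², every ring atom has a p orbital and both ions are fully conjugated.
Cation: 5 × 2 + 0 = 10 π electrons → 4(2)+2, aromatic.
Anion: 5 × 2 + 2 = 12 π electrons → 4(3), antiaromatic.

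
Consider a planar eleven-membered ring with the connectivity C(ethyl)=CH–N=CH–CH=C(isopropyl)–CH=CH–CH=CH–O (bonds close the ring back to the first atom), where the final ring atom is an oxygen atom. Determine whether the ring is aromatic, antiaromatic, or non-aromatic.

Antiaromatic

The p orbitals form a continuous loop: the double-bond atoms are sp², each contributing one p electron; the doubly-bonded nitrogens are pyridine-type — their lone pairs lie in the ring plane, leaving one electron in the p orbital; the oxygen donates one lone pair from its p orbital. The ring is fully conjugated.
Tallying contributions gives 5 × 2 = 10 from the double-bond units + 2 from the O atom = 12.
12 is a 4n count (n = 3), so the planar conjugated ring is antiaromatic.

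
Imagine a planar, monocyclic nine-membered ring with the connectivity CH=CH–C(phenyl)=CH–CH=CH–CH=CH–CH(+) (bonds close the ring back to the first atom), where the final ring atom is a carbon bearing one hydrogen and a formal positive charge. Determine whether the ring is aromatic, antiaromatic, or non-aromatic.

Antiaromatic

Every ring atom contributes a p orbital perpendicular to the ring (every atom in a ring double bond is sp² and brings one electron to the p orbital; the carbocation has an empty p orbital), so the π system is cyclic and fully conjugated.
Adding the contributions, 4 × 2 = 8 from the double-bond units + 0 from the CH(+) atom = 8.
8 is a 4n count (n = 2), so the planar conjugated ring is antiaromatic.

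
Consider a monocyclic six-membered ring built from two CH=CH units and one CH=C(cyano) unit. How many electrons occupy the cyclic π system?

The p orbitals form a continuous loop: the double-bond atoms are sp², each contributing one p electron. The ring is fully conjugated.
Tallying contributions gives 3 × 2 = 6 from the 3 double-bond units.

6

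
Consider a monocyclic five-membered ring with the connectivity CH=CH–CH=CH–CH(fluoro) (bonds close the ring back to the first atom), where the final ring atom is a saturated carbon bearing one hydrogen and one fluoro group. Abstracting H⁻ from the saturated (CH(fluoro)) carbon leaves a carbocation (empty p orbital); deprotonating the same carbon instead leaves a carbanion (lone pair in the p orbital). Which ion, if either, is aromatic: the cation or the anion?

Both ions have a continuous loop of p orbitals — each ring atom is sp².
Cation: 2 × 2 + 0 = 4 π electrons → 4(1), antiaromatic.
Anion: 2 × 2 + 2 = 6 π electrons → 4(1)+2, aromatic.

The anion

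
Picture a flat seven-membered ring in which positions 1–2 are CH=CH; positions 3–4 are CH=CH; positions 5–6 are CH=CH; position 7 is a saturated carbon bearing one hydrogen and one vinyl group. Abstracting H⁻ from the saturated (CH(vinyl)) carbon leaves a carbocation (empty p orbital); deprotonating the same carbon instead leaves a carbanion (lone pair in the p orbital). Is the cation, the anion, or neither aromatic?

Once that carbon is sp², every ring atom has a p orbital and both ions are fully conjugated.
Cation: 3 × 2 + 0 = 6 π electrons → 4(1)+2, aromatic.
Anion: 3 × 2 + 2 = 8 π electrons → 4(2), antiaromatic.

The cation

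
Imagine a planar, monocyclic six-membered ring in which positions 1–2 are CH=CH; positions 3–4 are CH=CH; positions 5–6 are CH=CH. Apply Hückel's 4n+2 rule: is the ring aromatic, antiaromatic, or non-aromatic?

Check conjugation: each doubly-bonded ring atom is sp² with one p-orbital electron — every position has a p orbital, so the cyclic π system is continuous.
π-electron count: 3 × 2 = 6 from the 3 double-bond units.
That gives a 4n+2 count (6, n = 1).

Aromatic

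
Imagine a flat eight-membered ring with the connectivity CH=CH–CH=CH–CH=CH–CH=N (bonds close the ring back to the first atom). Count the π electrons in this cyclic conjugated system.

8

All ring atoms are sp² and supply a p orbital to the ring (the double-bond atoms are sp², each contributing one p electron; the doubly-bonded nitrogens are pyridine-type — their lone pairs lie in the ring plane, leaving one electron in the p orbital); the conjugation is uninterrupted.
Adding the contributions, 4 × 2 = 8 from the 4 double-bond units.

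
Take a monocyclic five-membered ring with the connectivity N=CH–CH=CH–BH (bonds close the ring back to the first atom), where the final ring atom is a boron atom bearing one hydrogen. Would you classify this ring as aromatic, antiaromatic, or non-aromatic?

Every ring atom contributes a p orbital perpendicular to the ring (every atom in a ring double bond is sp² and brings one electron to the p orbital; the doubly-bonded nitrogens are pyridine-type — their lone pairs lie in the ring plane, leaving one electron in the p orbital; the boron has an empty p orbital), so the π system is cyclic and fully conjugated.
Tallying contributions gives 2 × 2 = 4 from the double-bond units + 0 from the BH atom = 4.
With 4 = 4·1 π electrons, Hückel's rule classifies the planar ring as antiaromatic.

Antiaromatic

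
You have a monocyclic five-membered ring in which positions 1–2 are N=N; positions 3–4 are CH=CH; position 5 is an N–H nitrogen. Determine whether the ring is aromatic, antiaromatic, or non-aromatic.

Aromatic

The p orbitals form a continuous loop: each doubly-bonded ring atom is sp² with one p-orbital electron; each =N– nitrogen is pyridine-type (lone pair in the sp² plane, one electron in the p orbital); the pyrrole-type nitrogen donates its lone pair from the p orbital. The ring is fully conjugated.
π-electron count: 2 × 2 = 4 from the double-bond units + 2 from the NH atom = 6.
That gives a 4n+2 count (6, n = 1).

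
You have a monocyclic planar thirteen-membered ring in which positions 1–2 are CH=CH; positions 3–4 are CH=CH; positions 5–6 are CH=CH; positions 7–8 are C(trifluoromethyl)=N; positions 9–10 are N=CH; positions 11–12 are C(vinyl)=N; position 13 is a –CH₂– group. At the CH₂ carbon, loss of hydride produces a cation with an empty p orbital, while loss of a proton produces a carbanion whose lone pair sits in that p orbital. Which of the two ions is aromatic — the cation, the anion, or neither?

The anion

In either ion the ring is fully conjugated: every atom, including the new sp² carbon, supplies a p orbital.
Cation: 6 × 2 + 0 = 12 π electrons → 4(3), antiaromatic.
Anion: 6 × 2 + 2 = 14 π electrons → 4(3)+2, aromatic.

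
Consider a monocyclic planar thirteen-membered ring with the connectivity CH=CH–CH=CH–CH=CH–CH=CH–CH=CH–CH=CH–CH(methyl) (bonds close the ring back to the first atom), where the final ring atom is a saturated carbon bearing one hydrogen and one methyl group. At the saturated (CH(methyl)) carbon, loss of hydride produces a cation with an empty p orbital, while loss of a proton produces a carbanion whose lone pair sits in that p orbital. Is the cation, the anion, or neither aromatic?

Both ions have a continuous loop of p orbitals — each ring atom is sp².
Cation: 6 × 2 + 0 = 12 π electrons → 4(3), antiaromatic.
Anion: 6 × 2 + 2 = 14 π electrons → 4(3)+2, aromatic.

The anion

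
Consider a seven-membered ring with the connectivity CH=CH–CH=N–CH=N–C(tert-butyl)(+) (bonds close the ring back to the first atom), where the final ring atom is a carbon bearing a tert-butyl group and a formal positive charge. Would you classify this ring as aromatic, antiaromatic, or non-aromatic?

All ring atoms are sp² and supply a p orbital to the ring (the double-bond atoms are sp², each contributing one p electron; each =N– nitrogen is pyridine-type (lone pair in the sp² plane, one electron in the p orbital); the carbocation has an empty p orbital); the conjugation is uninterrupted.
Counting π electrons: 3 × 2 = 6 from the double-bond units + 0 from the C(tert-butyl)(+) atom = 6.
With 6 π electrons (n = 1), the Hückel 4n+2 condition holds.

Aromatic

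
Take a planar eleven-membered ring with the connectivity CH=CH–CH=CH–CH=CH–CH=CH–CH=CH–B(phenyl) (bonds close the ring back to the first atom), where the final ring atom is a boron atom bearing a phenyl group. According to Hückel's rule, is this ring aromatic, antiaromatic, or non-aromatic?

Aromatic

All ring atoms are sp² and supply a p orbital to the ring (every atom in a ring double bond is sp² and brings one electron to the p orbital; the boron has an empty p orbital); the conjugation is uninterrupted.
Counting π electrons: 5 × 2 = 10 from the double-bond units + 0 from the B(phenyl) atom = 10.
Since 10 = 4·2 + 2, the ring meets the 4n+2 criterion.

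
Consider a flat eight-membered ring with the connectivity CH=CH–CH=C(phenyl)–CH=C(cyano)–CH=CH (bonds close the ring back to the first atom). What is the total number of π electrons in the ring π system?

The p orbitals form a continuous loop: the double-bond atoms are sp², each contributing one p electron. The ring is fully conjugated.
Tallying contributions gives 4 × 2 = 8 from the 4 double-bond units.

8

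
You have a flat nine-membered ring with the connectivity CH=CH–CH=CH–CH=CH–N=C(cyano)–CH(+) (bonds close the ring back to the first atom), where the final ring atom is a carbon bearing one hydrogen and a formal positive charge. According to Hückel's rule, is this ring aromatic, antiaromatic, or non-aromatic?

The p orbitals form a continuous loop: every atom in a ring double bond is sp² and brings one electron to the p orbital; the doubly-bonded nitrogens are pyridine-type — their lone pairs lie in the ring plane, leaving one electron in the p orbital; the carbocation has an empty p orbital. The ring is fully conjugated.
π-electron count: 4 × 2 = 8 from the double-bond units + 0 from the CH(+) atom = 8.
A 4n π count (8, n = 2) in a planar conjugated ring means antiaromatic.

Antiaromatic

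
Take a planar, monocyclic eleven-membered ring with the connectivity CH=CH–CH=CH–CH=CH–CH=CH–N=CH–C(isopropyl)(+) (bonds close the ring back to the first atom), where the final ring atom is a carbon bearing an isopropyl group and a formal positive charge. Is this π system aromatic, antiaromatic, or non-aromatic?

Aromatic

Every ring atom contributes a p orbital perpendicular to the ring (every atom in a ring double bond is sp² and brings one electron to the p orbital; each sp² =N– keeps its lone pair in-plane and puts one electron into the π system; the carbocation has an empty p orbital), so the π system is cyclic and fully conjugated.
Tallying contributions gives 5 × 2 = 10 from the double-bond units + 0 from the C(isopropyl)(+) atom = 10.
Since 10 = 4·2 + 2, the ring meets the 4n+2 criterion.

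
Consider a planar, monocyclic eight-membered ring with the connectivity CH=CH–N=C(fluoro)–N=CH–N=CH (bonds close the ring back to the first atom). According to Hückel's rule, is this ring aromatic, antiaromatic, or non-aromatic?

Antiaromatic

Every ring atom contributes a p orbital perpendicular to the ring (every atom in a ring double bond is sp² and brings one electron to the p orbital; each sp² =N– keeps its lone pair in-plane and puts one electron into the π system), so the π system is cyclic and fully conjugated.
Counting π electrons: 4 × 2 = 8 from the 4 double-bond units.
With 8 = 4·2 π electrons, Hückel's rule classifies the planar ring as antiaromatic.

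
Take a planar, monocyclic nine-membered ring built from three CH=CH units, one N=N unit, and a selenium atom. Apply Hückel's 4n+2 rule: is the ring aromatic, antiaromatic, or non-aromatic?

The p orbitals form a continuous loop: each doubly-bonded ring atom is sp² with one p-orbital electron; each =N– nitrogen is pyridine-type (lone pair in the sp² plane, one electron in the p orbital); the selenium donates one lone pair from its p orbital. The ring is fully conjugated.
Counting π electrons: 4 × 2 = 8 from the double-bond units + 2 from the Se atom = 10.
With 10 π electrons (n = 2), the Hückel 4n+2 condition holds.

Aromatic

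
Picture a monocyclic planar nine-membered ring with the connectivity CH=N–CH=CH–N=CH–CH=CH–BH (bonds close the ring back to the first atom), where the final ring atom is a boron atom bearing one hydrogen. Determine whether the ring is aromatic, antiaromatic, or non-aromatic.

All ring atoms are sp² and supply a p orbital to the ring (each doubly-bonded ring atom is sp² with one p-orbital electron; each =N– nitrogen is pyridine-type (lone pair in the sp² plane, one electron in the p orbital); the boron has an empty p orbital); the conjugation is uninterrupted.
π-electron count: 4 × 2 = 8 from the double-bond units + 0 from the BH atom = 8.
With 8 = 4·2 π electrons, Hückel's rule classifies the planar ring as antiaromatic.

Antiaromatic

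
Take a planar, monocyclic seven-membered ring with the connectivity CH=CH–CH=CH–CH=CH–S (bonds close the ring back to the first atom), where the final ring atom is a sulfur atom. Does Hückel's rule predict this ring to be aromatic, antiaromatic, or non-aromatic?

Antiaromatic

Every ring atom contributes a p orbital perpendicular to the ring (every atom in a ring double bond is sp² and brings one electron to the p orbital; the sulfur donates one lone pair from its p orbital), so the π system is cyclic and fully conjugated.
Adding the contributions, 3 × 2 = 6 from the double-bond units + 2 from the S atom = 8.
8 is a 4n count (n = 2), so the planar conjugated ring is antiaromatic.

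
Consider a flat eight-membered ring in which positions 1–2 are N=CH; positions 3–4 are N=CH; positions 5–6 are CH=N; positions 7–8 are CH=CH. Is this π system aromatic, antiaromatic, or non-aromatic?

Antiaromatic

The p orbitals form a continuous loop: the double-bond atoms are sp², each contributing one p electron; the doubly-bonded nitrogens are pyridine-type — their lone pairs lie in the ring plane, leaving one electron in the p orbital. The ring is fully conjugated.
Adding the contributions, 4 × 2 = 8 from the 4 double-bond units.
8 = 4(2); a planar, fully conjugated 4n system is antiaromatic.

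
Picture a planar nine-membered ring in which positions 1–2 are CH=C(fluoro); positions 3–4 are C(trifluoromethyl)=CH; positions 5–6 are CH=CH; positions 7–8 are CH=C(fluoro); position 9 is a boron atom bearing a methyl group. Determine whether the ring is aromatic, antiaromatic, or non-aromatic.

Every ring atom contributes a p orbital perpendicular to the ring (each doubly-bonded ring atom is sp² with one p-orbital electron; the boron has an empty p orbital), so the π system is cyclic and fully conjugated.
Tallying contributions gives 4 × 2 = 8 from the double-bond units + 0 from the B(methyl) atom = 8.
With 8 = 4·2 π electrons, Hückel's rule classifies the planar ring as antiaromatic.

Antiaromatic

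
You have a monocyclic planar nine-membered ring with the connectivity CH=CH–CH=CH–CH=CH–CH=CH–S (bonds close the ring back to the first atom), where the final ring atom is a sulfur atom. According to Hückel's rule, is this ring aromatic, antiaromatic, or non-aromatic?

Aromatic

The p orbitals form a continuous loop: every atom in a ring double bond is sp² and brings one electron to the p orbital; the sulfur donates one lone pair from its p orbital. The ring is fully conjugated.
Counting π electrons: 4 × 2 = 8 from the double-bond units + 2 from the S atom = 10.
10 = 4(2) + 2, which satisfies Hückel's 4n+2 rule.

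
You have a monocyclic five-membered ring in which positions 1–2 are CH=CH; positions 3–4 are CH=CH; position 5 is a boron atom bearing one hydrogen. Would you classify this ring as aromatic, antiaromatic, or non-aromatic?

The p orbitals form a continuous loop: each doubly-bonded ring atom is sp² with one p-orbital electron; the boron has an empty p orbital. The ring is fully conjugated.
Counting π electrons: 2 × 2 = 4 from the double-bond units + 0 from the BH atom = 4.
4 is a 4n count (n = 1), so the planar conjugated ring is antiaromatic.
(This ring is borole.)

Antiaromatic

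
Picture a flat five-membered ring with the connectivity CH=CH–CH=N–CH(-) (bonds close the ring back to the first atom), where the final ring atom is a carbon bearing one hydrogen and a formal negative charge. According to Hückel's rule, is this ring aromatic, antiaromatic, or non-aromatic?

The p orbitals form a continuous loop: each doubly-bonded ring atom is sp² with one p-orbital electron; each =N– nitrogen is pyridine-type (lone pair in the sp² plane, one electron in the p orbital); the carbanion's lone pair occupies the p orbital. The ring is fully conjugated.
Adding the contributions, 2 × 2 = 4 from the double-bond units + 2 from the CH(-) atom = 6.
That gives a 4n+2 count (6, n = 1).

Aromatic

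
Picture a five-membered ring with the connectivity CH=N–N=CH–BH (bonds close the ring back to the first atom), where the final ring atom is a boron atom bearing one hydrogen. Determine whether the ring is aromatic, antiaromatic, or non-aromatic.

The p orbitals form a continuous loop: the double-bond atoms are sp², each contributing one p electron; each sp² =N– keeps its lone pair in-plane and puts one electron into the π system; the boron has an empty p orbital. The ring is fully conjugated.
Counting π electrons: 2 × 2 = 4 from the double-bond units + 0 from the BH atom = 4.
4 = 4(1); a planar, fully conjugated 4n system is antiaromatic.

Antiaromatic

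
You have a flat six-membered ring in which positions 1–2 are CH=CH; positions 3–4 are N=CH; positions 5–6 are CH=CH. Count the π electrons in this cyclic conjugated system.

All ring atoms are sp² and supply a p orbital to the ring (each doubly-bonded ring atom is sp² with one p-orbital electron; each sp² =N– keeps its lone pair in-plane and puts one electron into the π system); the conjugation is uninterrupted.
Adding the contributions, 3 × 2 = 6 from the 3 double-bond units.

6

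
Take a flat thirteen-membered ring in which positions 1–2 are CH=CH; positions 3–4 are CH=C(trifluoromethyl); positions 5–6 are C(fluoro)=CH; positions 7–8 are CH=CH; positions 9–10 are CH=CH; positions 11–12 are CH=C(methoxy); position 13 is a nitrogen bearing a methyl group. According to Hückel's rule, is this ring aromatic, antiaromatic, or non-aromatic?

All ring atoms are sp² and supply a p orbital to the ring (the double-bond atoms are sp², each contributing one p electron; the pyrrole-type nitrogen donates its lone pair from the p orbital); the conjugation is uninterrupted.
Counting π electrons: 6 × 2 = 12 from the double-bond units + 2 from the N(methyl) atom = 14.
14 = 4(3) + 2, which satisfies Hückel's 4n+2 rule.

Aromatic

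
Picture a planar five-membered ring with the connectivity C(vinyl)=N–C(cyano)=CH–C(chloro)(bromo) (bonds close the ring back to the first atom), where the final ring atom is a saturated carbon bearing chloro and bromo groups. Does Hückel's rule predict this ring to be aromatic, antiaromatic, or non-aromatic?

Non-aromatic

At the C(chloro)(bromo) position, that saturated carbon is sp³ and has no p orbital in the ring π system; the ring's p-orbital overlap is broken there.
Hückel's rule only applies to fully conjugated rings, so this one is simply non-aromatic.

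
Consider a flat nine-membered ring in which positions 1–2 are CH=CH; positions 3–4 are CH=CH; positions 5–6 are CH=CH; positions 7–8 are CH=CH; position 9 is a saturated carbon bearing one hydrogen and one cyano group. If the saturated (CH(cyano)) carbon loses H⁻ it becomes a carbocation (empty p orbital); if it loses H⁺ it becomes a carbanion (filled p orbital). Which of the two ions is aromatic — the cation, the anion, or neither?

The anion

Once that carbon is sp², every ring atom has a p orbital and both ions are fully conjugated.
Cation: 4 × 2 + 0 = 8 π electrons → 4(2), antiaromatic.
Anion: 4 × 2 + 2 = 10 π electrons → 4(2)+2, aromatic.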